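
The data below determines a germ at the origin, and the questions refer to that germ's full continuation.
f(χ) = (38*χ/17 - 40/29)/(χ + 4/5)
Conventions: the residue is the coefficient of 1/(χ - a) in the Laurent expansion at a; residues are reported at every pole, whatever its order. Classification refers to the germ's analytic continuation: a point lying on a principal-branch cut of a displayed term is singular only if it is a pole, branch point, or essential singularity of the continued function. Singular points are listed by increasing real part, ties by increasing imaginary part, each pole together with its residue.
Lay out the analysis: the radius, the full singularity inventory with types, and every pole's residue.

Radius of convergence at 0: 4/5.
At -4/5: a pole of order 1; residue -7808/2465.

Denominator factor (χ + 4/5): pole of order 1 at -4/5, modulus 4/5.
The radius of convergence is the smallest modulus among the singular points: 4/5.
At the order-1 pole -4/5 set g(χ) = (χ - (-4/5))*f(χ) = 38*χ/17 - 40/29.
Simple pole: residue = g(a) at a = -4/5, which is -7808/2465.


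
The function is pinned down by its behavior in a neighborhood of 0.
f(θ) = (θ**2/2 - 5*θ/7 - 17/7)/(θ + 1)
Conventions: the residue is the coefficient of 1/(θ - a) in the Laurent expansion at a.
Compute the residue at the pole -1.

At the order-1 pole -1 set g(θ) = (θ - (-1))*f(θ) = θ**2/2 - 5*θ/7 - 17/7.
Simple pole: residue = g(a) at a = -1, which is -17/14.

The residue is -17/14.


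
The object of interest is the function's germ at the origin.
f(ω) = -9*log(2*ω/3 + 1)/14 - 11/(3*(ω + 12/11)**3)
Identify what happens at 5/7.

The point is a regular point.

Denominator factors: ω + 12/11 = 139/77 at ω = 5/7 — none vanishes.
Branch term log(1 - ω/(-3/2)): argument at 5/7 is 31/21, nonzero, so 5/7 is not its branch point (a point on a principal cut is still regular for the continued germ).
So the germ continues analytically to 5/7.


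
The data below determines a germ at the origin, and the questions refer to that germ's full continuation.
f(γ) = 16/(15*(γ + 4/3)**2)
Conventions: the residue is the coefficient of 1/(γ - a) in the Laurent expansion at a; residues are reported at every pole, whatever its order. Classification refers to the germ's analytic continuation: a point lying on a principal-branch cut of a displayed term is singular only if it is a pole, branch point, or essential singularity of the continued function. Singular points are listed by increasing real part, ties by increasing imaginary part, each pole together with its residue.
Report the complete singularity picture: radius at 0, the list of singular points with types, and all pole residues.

Denominator factor (γ + 4/3)^2: pole of order 2 at -4/3, modulus 4/3.
The radius of convergence is the smallest modulus among the singular points: 4/3.
At the order-2 pole -4/3 set g(γ) = (γ - (-4/3))^2*f(γ) = 16/15.
Order-2 pole: residue = g'(a); g'(-4/3) = 0, so the residue is 0.

Radius of convergence at 0: 4/3.
At -4/3: a pole of order 2; residue 0.


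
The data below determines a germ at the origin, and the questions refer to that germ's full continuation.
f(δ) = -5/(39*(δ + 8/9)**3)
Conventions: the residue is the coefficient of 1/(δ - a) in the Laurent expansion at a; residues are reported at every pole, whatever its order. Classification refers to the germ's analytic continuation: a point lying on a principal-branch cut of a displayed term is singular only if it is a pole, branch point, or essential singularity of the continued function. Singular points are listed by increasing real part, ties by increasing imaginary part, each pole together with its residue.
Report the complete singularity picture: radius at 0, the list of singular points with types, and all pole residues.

Denominator factor (δ + 8/9)^3: pole of order 3 at -8/9, modulus 8/9.
The radius of convergence is the smallest modulus among the singular points: 8/9.
At the order-3 pole -8/9 set g(δ) = (δ - (-8/9))^3*f(δ) = -5/39.
Order-3 pole: residue = g''(a)/2; g''(-8/9) = 0, so the residue is 0.

Radius of convergence at 0: 8/9.
At -8/9: a pole of order 3; residue 0.


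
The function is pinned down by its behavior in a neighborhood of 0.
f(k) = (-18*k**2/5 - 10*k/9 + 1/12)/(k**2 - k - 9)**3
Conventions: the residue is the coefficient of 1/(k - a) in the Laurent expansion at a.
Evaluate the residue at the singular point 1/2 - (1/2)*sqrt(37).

The factor k**2 - k - 9 splits as (k - a)(k - a') with a = 1/2 - (1/2)*sqrt(37), a' = 1/2 + (1/2)*sqrt(37). At the order-3 pole a set g(k) = (k - a)^3*f(k) = [-18*k**2/5 - 10*k/9 + 1/12] / (k - a')^3.
Order-3 pole: residue = g''(a)/2; g''(1/2 - (1/2)*sqrt(37)) = -(1751/759795)*sqrt(37), so the residue is -(1751/1519590)*sqrt(37).

The residue is -(1751/1519590)*sqrt(37).


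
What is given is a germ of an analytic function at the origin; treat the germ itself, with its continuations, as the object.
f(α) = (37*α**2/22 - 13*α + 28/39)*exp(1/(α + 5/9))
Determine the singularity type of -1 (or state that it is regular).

There is no denominator, hence no pole anywhere.
The essential point of exp(1/(α - (-5/9))) is -5/9, not -1.
So the germ continues analytically to -1.

The point is a regular point.


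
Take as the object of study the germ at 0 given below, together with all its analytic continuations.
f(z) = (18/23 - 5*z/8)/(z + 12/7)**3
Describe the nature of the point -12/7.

The denominator factor z + 12/7 vanishes at -12/7 and appears to the power 3; the numerator there equals 597/322, nonzero, and no other factor vanishes.
Hence a pole whose order is the multiplicity, 3.

The point is a pole of order 3.


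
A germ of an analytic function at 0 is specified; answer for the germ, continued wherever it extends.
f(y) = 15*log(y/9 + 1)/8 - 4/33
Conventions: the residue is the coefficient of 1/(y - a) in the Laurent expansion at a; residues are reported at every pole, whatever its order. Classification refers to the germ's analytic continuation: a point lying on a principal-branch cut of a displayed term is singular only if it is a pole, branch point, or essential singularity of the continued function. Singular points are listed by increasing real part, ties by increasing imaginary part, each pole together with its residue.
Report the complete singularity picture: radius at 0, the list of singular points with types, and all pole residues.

Radius of convergence at 0: 9.
At -9: a logarithmic branch point.

Branch term (15/8)*log(1 - y/(-9)): its argument vanishes at y = -9, a logarithmic branch point, modulus 9.
The radius of convergence is the smallest modulus among the singular points: 9.


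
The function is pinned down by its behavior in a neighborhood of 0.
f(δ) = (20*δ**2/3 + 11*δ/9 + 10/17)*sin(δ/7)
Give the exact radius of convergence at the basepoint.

The factor sin(δ/7) is entire and contributes no finite singular point.
The polynomial part has no poles.
No finite singular points: the Taylor series at 0 converges everywhere.

The radius of convergence is infinite.


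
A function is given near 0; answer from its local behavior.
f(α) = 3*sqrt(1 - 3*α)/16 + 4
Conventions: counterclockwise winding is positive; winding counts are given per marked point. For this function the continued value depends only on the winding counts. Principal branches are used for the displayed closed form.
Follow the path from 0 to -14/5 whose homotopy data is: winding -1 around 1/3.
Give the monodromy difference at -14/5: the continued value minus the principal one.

Continued minus principal equals -(3/40)*sqrt(235).

The rational part is single-valued and drops out of the difference; each branch term changes only by its own monodromy.
(3/16)*sqrt(1 - α/(1/3)): winding -1 is odd, the square root flips sign, contributing -2*(3/16)*sqrt(1 - (-14/5)/(1/3)) = -2*(3/16)*sqrt(47/5) = -(3/40)*sqrt(235).
Summing the contributions at α = -14/5 gives -(3/40)*sqrt(235).


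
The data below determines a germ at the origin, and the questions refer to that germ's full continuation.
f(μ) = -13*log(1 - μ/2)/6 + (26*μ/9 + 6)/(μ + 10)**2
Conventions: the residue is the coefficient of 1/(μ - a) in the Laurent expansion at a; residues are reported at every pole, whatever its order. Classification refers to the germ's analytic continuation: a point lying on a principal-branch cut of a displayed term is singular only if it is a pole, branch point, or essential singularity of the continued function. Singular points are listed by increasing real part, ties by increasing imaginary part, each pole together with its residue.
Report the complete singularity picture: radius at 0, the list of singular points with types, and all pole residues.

Radius of convergence at 0: 2.
At -10: a pole of order 2; residue 26/9.
At 2: a logarithmic branch point.

Denominator factor (μ + 10)^2: pole of order 2 at -10, modulus 10.
Branch term (-13/6)*log(1 - μ/(2)): its argument vanishes at μ = 2, a logarithmic branch point, modulus 2.
The radius of convergence is the smallest modulus among the singular points: 2.
The branch term is analytic at -10 and contributes nothing to the residue; only the rational part matters.
At the order-2 pole -10 set g(μ) = (μ - (-10))^2*(rational part) = 26*μ/9 + 6.
Order-2 pole: residue = g'(a); g'(-10) = 26/9, so the residue is 26/9.
List the singular points by increasing real part (a conjugate pair: the negative imaginary part first).


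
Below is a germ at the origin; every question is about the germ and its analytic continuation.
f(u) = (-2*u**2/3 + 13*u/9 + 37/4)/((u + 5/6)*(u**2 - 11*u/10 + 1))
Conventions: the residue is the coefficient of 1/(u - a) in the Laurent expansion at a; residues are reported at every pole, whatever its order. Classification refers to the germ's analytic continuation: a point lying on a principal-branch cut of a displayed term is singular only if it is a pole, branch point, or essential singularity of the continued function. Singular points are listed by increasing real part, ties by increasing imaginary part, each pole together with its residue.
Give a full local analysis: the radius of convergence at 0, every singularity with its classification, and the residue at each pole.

Radius of convergence at 0: 5/6.
At -5/6: a pole of order 1; residue 273/94.
At (11/20) - ((3/20)*sqrt(31))*i: a pole of order 1; residue (-1007/564) + ((31871/52452)*sqrt(31))*i.
At (11/20) + ((3/20)*sqrt(31))*i: a pole of order 1; residue (-1007/564) - ((31871/52452)*sqrt(31))*i.

Denominator factor (u**2 - 11*u/10 + 1): discriminant -279/100, complex-conjugate roots (11/20) + ((3/20)*sqrt(31))*i and (11/20) - ((3/20)*sqrt(31))*i; poles of order 1, moduli 1 and 1.
Denominator factor (u + 5/6): pole of order 1 at -5/6, modulus 5/6.
The radius of convergence is the smallest modulus among the singular points: 5/6.
At the order-1 pole -5/6 set g(u) = (u - (-5/6))*f(u) = (-2*u**2/3 + 13*u/9 + 37/4)/(u**2 - 11*u/10 + 1).
Simple pole: residue = g(a) at a = -5/6, which is 273/94.
The factor u**2 - 11*u/10 + 1 splits as (u - a)(u - a') with a = (11/20) - ((3/20)*sqrt(31))*i, a' = (11/20) + ((3/20)*sqrt(31))*i. At the order-1 pole a set g(u) = (u - a)*f(u) = [(-2*u**2/3 + 13*u/9 + 37/4)/(u + 5/6)] / (u - a').
Simple pole: residue = g(a) at a = (11/20) - ((3/20)*sqrt(31))*i, which is (-1007/564) + ((31871/52452)*sqrt(31))*i.
The factor u**2 - 11*u/10 + 1 splits as (u - a)(u - a') with a = (11/20) + ((3/20)*sqrt(31))*i, a' = (11/20) - ((3/20)*sqrt(31))*i. At the order-1 pole a set g(u) = (u - a)*f(u) = [(-2*u**2/3 + 13*u/9 + 37/4)/(u + 5/6)] / (u - a').
Simple pole: residue = g(a) at a = (11/20) + ((3/20)*sqrt(31))*i, which is (-1007/564) - ((31871/52452)*sqrt(31))*i.
List the singular points by increasing real part (a conjugate pair: the negative imaginary part first).


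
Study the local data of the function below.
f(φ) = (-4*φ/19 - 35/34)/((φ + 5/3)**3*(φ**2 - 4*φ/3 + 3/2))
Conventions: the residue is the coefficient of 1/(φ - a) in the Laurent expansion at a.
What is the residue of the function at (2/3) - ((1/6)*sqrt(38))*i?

The residue is (584393/19160037) - ((1005929/364040703)*sqrt(38))*i.

The factor φ**2 - 4*φ/3 + 3/2 splits as (φ - a)(φ - a') with a = (2/3) - ((1/6)*sqrt(38))*i, a' = (2/3) + ((1/6)*sqrt(38))*i. At the order-1 pole a set g(φ) = (φ - a)*f(φ) = [(-4*φ/19 - 35/34)/(φ + 5/3)**3] / (φ - a').
Simple pole: residue = g(a) at a = (2/3) - ((1/6)*sqrt(38))*i, which is (584393/19160037) - ((1005929/364040703)*sqrt(38))*i.


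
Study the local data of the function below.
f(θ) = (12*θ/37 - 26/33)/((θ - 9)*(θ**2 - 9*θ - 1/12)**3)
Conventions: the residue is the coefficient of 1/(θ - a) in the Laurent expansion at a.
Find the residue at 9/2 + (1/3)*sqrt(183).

The factor θ**2 - 9*θ - 1/12 splits as (θ - a)(θ - a') with a = 9/2 + (1/3)*sqrt(183), a' = 9/2 - (1/3)*sqrt(183). At the order-3 pole a set g(θ) = (θ - a)^3*f(θ) = [(12*θ/37 - 26/33)/(θ - 9)] / (θ - a')^3.
Order-3 pole: residue = g''(a)/2; g''(9/2 + (1/3)*sqrt(183)) = 1498752/407 + (25147437309/92381267)*sqrt(183), so the residue is 749376/407 + (25147437309/184762534)*sqrt(183).

The residue is 749376/407 + (25147437309/184762534)*sqrt(183).


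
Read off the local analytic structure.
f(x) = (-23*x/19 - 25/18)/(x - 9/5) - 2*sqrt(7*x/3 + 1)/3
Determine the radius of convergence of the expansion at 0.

The radius of convergence is 3/7.

Denominator factor (x - 9/5): pole of order 1 at 9/5, modulus 9/5.
Branch term (-2/3)*sqrt(1 - x/(-3/7)): its argument vanishes at x = -3/7, a square-root branch point, modulus 3/7.
The radius of convergence is the smallest modulus among the singular points: 3/7.


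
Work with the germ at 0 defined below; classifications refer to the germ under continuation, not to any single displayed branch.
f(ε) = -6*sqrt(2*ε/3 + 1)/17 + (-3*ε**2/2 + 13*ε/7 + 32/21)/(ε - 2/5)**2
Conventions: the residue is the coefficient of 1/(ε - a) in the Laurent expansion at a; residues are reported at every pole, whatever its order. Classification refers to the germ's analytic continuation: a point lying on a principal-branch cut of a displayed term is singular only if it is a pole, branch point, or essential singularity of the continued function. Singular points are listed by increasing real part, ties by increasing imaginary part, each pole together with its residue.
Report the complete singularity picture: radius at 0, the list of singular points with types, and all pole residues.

Denominator factor (ε - 2/5)^2: pole of order 2 at 2/5, modulus 2/5.
Branch term (-6/17)*sqrt(1 - ε/(-3/2)): its argument vanishes at ε = -3/2, a square-root branch point, modulus 3/2.
The radius of convergence is the smallest modulus among the singular points: 2/5.
The branch term is analytic at 2/5 and contributes nothing to the residue; only the rational part matters.
At the order-2 pole 2/5 set g(ε) = (ε - (2/5))^2*(rational part) = -3*ε**2/2 + 13*ε/7 + 32/21.
Order-2 pole: residue = g'(a); g'(2/5) = 23/35, so the residue is 23/35.
List the singular points by increasing real part (a conjugate pair: the negative imaginary part first).

Radius of convergence at 0: 2/5.
At -3/2: an algebraic (square-root) branch point.
At 2/5: a pole of order 2; residue 23/35.


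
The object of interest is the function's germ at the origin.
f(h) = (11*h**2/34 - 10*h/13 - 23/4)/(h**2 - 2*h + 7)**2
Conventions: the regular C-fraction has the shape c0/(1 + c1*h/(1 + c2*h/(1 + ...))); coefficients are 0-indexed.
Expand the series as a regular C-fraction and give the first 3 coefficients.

Taylor coefficients (expand at 0): a_0 = -23/196, a_1 = -369/4459, a_2 = 1285/530621.
c0 = a_0 = -23/196. Peel one level at a time: if S = 1 + c*h/S' with S'(0) = 1, then c is the h-coefficient of S and S' = c*h/(S - 1).
S_1 = c0/f = 1 + (-1476/2093)*h + (38572652/74471033)*h^2 + ...; c1 = -1476/2093.
S_2 = c1*h/(S_1 - 1) = 1 + (9643163/13129389)*h + ...; c2 = 9643163/13129389.

The regular C-fraction coefficients are [-23/196, -1476/2093, 9643163/13129389].


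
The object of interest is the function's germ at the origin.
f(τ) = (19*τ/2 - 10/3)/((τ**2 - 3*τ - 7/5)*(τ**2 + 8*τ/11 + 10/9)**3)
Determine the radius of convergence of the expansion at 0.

Denominator factor (τ**2 + 8*τ/11 + 10/9)^3: discriminant -4264/1089, complex-conjugate roots (-4/11) + ((1/33)*sqrt(1066))*i and (-4/11) - ((1/33)*sqrt(1066))*i; poles of order 3, moduli (1/3)*sqrt(10) and (1/3)*sqrt(10).
Denominator factor (τ**2 - 3*τ - 7/5): discriminant 73/5, real irrational roots 3/2 + (1/10)*sqrt(365) and 3/2 - (1/10)*sqrt(365); poles of order 1, moduli 3/2 + (1/10)*sqrt(365) and -3/2 + (1/10)*sqrt(365).
The radius of convergence is the smallest modulus among the singular points: -3/2 + (1/10)*sqrt(365).

The radius of convergence is -3/2 + (1/10)*sqrt(365).


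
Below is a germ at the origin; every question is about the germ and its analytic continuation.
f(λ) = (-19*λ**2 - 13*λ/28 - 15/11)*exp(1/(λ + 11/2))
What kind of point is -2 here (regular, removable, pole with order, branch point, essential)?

The point is a regular point.

There is no denominator, hence no pole anywhere.
The essential point of exp(1/(λ - (-11/2))) is -11/2, not -2.
So the germ continues analytically to -2.


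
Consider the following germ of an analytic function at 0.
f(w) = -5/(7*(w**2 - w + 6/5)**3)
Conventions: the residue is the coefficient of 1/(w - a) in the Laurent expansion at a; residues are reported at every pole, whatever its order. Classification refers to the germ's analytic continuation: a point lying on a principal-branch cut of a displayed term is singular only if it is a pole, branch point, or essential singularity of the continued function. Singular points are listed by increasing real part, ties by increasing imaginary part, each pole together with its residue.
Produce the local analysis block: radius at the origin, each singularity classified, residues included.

Radius of convergence at 0: (1/5)*sqrt(30).
At (1/2) - ((1/10)*sqrt(95))*i: a pole of order 3; residue -((750/48013)*sqrt(95))*i.
At (1/2) + ((1/10)*sqrt(95))*i: a pole of order 3; residue ((750/48013)*sqrt(95))*i.

Denominator factor (w**2 - w + 6/5)^3: discriminant -19/5, complex-conjugate roots (1/2) + ((1/10)*sqrt(95))*i and (1/2) - ((1/10)*sqrt(95))*i; poles of order 3, moduli (1/5)*sqrt(30) and (1/5)*sqrt(30).
The radius of convergence is the smallest modulus among the singular points: (1/5)*sqrt(30).
The factor w**2 - w + 6/5 splits as (w - a)(w - a') with a = (1/2) - ((1/10)*sqrt(95))*i, a' = (1/2) + ((1/10)*sqrt(95))*i. At the order-3 pole a set g(w) = (w - a)^3*f(w) = [-5/7] / (w - a')^3.
Order-3 pole: residue = g''(a)/2; g''((1/2) - ((1/10)*sqrt(95))*i) = -((1500/48013)*sqrt(95))*i, so the residue is -((750/48013)*sqrt(95))*i.
The factor w**2 - w + 6/5 splits as (w - a)(w - a') with a = (1/2) + ((1/10)*sqrt(95))*i, a' = (1/2) - ((1/10)*sqrt(95))*i. At the order-3 pole a set g(w) = (w - a)^3*f(w) = [-5/7] / (w - a')^3.
Order-3 pole: residue = g''(a)/2; g''((1/2) + ((1/10)*sqrt(95))*i) = ((1500/48013)*sqrt(95))*i, so the residue is ((750/48013)*sqrt(95))*i.
List the singular points by increasing real part (a conjugate pair: the negative imaginary part first).


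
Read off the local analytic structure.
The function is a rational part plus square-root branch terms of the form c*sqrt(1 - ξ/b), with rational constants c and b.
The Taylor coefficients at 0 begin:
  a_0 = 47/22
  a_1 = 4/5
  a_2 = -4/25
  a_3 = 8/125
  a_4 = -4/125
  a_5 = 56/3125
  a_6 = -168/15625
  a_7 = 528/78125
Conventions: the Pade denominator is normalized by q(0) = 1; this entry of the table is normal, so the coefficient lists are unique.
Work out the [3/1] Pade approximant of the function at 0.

The Pade approximant has numerator coefficients [47/22, 411/220, 6/25, -2/125]; denominator coefficients [1, 1/2].

Taylor coefficients needed (read off): a_0 = 47/22, a_1 = 4/5, a_2 = -4/25, a_3 = 8/125, a_4 = -4/125.
Write the denominator as Q(ξ) = 1 + q1*ξ. Requiring Q*f - P = O(ξ^5) with deg P <= 3 kills the coefficients of ξ^4..ξ^4 in Q*f:
  ξ^4: a_4 + q1*a_3 = 0, i.e. -4/125 + (8/125)*q1 = 0.
Solving this linear system: q1 = 1/2.
The numerator is Q*f truncated at degree 3: P0 = a_0 = 47/22; P1 = a_1 + q1*a_0 = 411/220; P2 = a_2 + q1*a_1 = 6/25; P3 = a_3 + q1*a_2 = -2/125.


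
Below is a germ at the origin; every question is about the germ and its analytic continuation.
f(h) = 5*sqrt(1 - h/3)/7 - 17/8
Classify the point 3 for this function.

The point is an algebraic (square-root) branch point.

The term (5/7)*sqrt(1 - h/(3)) has argument 1 - 3/(3) = 0 at 3: a square-root (algebraic, two-sheeted) branch point; the remaining terms are analytic or single-valued there.


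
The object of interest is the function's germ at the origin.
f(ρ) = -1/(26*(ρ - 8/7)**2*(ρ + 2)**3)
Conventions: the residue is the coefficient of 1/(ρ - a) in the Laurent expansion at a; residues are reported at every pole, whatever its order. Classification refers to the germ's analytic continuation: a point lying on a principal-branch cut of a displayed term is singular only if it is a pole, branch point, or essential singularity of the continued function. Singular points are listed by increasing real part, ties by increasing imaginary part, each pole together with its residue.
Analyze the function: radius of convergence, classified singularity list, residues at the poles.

Radius of convergence at 0: 8/7.
At -2: a pole of order 3; residue -7203/6090656.
At 8/7: a pole of order 2; residue 7203/6090656.

Denominator factor (ρ - 8/7)^2: pole of order 2 at 8/7, modulus 8/7.
Denominator factor (ρ + 2)^3: pole of order 3 at -2, modulus 2.
The radius of convergence is the smallest modulus among the singular points: 8/7.
At the order-3 pole -2 set g(ρ) = (ρ - (-2))^3*f(ρ) = -1/(26*(ρ - 8/7)**2).
Order-3 pole: residue = g''(a)/2; g''(-2) = -7203/3045328, so the residue is -7203/6090656.
At the order-2 pole 8/7 set g(ρ) = (ρ - (8/7))^2*f(ρ) = -1/(26*(ρ + 2)**3).
Order-2 pole: residue = g'(a); g'(8/7) = 7203/6090656, so the residue is 7203/6090656.
List the singular points by increasing real part (a conjugate pair: the negative imaginary part first).


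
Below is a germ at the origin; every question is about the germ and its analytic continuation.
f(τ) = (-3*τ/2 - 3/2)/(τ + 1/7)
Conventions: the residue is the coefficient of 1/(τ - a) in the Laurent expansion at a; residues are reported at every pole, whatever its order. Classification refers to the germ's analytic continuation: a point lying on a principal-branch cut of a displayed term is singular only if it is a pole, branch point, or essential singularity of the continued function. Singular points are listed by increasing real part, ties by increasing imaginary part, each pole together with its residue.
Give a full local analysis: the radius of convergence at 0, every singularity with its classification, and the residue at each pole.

Denominator factor (τ + 1/7): pole of order 1 at -1/7, modulus 1/7.
The radius of convergence is the smallest modulus among the singular points: 1/7.
At the order-1 pole -1/7 set g(τ) = (τ - (-1/7))*f(τ) = -3*τ/2 - 3/2.
Simple pole: residue = g(a) at a = -1/7, which is -9/7.

Radius of convergence at 0: 1/7.
At -1/7: a pole of order 1; residue -9/7.


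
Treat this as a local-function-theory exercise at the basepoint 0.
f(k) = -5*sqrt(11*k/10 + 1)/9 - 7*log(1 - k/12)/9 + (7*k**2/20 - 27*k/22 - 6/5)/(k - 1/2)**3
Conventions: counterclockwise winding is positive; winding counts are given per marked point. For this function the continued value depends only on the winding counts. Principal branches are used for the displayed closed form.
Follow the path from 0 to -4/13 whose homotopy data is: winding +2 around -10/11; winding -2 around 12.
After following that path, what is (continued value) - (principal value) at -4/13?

Continued minus principal equals (28/9)*pi*i.

The rational part is single-valued and drops out of the difference; each branch term changes only by its own monodromy.
(-7/9)*log(1 - k/(12)): each positive loop around 12 adds 2*pi*i to the log, so winding -2 contributes (-7/9)*(-2)*2*pi*i = (28/9)*pi*i.
(-5/9)*sqrt(1 - k/(-10/11)): winding +2 is even, the square root returns to the same sheet, contribution 0.
Summing the contributions at k = -4/13 gives (28/9)*pi*i.


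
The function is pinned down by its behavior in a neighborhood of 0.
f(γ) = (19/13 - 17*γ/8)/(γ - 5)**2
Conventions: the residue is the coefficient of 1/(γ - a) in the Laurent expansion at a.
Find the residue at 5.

The residue is -17/8.

At the order-2 pole 5 set g(γ) = (γ - (5))^2*f(γ) = 19/13 - 17*γ/8.
Order-2 pole: residue = g'(a); g'(5) = -17/8, so the residue is -17/8.


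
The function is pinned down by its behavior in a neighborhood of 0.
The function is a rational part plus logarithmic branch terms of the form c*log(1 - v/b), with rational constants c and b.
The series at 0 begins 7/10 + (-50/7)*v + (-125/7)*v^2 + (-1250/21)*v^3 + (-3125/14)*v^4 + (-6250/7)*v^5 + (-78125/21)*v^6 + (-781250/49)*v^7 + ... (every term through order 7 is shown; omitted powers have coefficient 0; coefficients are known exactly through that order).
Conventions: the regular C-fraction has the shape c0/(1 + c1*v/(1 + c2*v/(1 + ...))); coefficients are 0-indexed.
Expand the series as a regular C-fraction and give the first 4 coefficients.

The regular C-fraction coefficients are [7/10, 500/49, -1245/98, -245/1494].

Taylor coefficients (read off): a_0 = 7/10, a_1 = -50/7, a_2 = -125/7, a_3 = -1250/21.
c0 = a_0 = 7/10. Peel one level at a time: if S = 1 + c*v/S' with S'(0) = 1, then c is the v-coefficient of S and S' = c*v/(S - 1).
S_1 = c0/f = 1 + (500/49)*v + (311250/2401)*v^2 + ...; c1 = 500/49.
S_2 = c1*v/(S_1 - 1) = 1 + (-1245/98)*v + (-25/12)*v^2 + ...; c2 = -1245/98.
S_3 = c2*v/(S_2 - 1) = 1 + (-245/1494)*v + ...; c3 = -245/1494.


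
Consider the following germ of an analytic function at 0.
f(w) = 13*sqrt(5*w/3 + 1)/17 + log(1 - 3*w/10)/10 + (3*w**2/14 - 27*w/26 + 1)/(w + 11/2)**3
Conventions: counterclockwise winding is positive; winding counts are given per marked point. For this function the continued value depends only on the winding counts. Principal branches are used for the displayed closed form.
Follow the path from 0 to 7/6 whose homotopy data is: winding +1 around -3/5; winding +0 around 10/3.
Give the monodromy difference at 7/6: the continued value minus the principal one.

The rational part is single-valued and drops out of the difference; each branch term changes only by its own monodromy.
(1/10)*log(1 - w/(10/3)): winding 0 around 10/3, so this term returns to its principal value, contribution 0.
(13/17)*sqrt(1 - w/(-3/5)): winding +1 is odd, the square root flips sign, contributing -2*(13/17)*sqrt(1 - (7/6)/(-3/5)) = -2*(13/17)*sqrt(53/18) = -(13/51)*sqrt(106).
Summing the contributions at w = 7/6 gives -(13/51)*sqrt(106).

Continued minus principal equals -(13/51)*sqrt(106).


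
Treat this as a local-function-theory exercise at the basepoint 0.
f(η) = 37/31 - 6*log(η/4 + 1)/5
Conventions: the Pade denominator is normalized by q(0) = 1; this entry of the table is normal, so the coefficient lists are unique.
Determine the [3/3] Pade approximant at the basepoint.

Taylor coefficients needed (expand at 0): a_0 = 37/31, a_1 = -3/10, a_2 = 3/80, a_3 = -1/160, a_4 = 3/2560, a_5 = -3/12800, a_6 = 1/20480.
Write the denominator as Q(η) = 1 + q1*η + q2*η^2 + q3*η^3. Requiring Q*f - P = O(η^7) with deg P <= 3 kills the coefficients of η^4..η^6 in Q*f:
  η^4: a_4 + q1*a_3 + q2*a_2 + q3*a_1 = 0, i.e. 3/2560 + (-1/160)*q1 + (3/80)*q2 + (-3/10)*q3 = 0.
  η^5: a_5 + q1*a_4 + q2*a_3 + q3*a_2 = 0, i.e. -3/12800 + (3/2560)*q1 + (-1/160)*q2 + (3/80)*q3 = 0.
  η^6: a_6 + q1*a_5 + q2*a_4 + q3*a_3 = 0, i.e. 1/20480 + (-3/12800)*q1 + (3/2560)*q2 + (-1/160)*q3 = 0.
Solving this linear system: q1 = 3/8, q2 = 3/80, q3 = 1/1280.
The numerator is Q*f truncated at degree 3: P0 = a_0 = 37/31; P1 = a_1 + q1*a_0 = 183/1240; P2 = a_2 + q1*a_1 + q2*a_0 = -15/496; P3 = a_3 + q1*a_2 + q2*a_1 + q3*a_0 = -497/198400.

The Pade approximant has numerator coefficients [37/31, 183/1240, -15/496, -497/198400]; denominator coefficients [1, 3/8, 3/80, 1/1280].


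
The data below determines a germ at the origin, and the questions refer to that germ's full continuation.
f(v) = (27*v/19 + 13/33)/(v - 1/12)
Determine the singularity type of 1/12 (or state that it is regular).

The denominator factor v - 1/12 vanishes at 1/12 and appears to the power 1; the numerator there equals 1285/2508, nonzero, and no other factor vanishes.
Hence a pole whose order is the multiplicity, 1.

The point is a pole of order 1.


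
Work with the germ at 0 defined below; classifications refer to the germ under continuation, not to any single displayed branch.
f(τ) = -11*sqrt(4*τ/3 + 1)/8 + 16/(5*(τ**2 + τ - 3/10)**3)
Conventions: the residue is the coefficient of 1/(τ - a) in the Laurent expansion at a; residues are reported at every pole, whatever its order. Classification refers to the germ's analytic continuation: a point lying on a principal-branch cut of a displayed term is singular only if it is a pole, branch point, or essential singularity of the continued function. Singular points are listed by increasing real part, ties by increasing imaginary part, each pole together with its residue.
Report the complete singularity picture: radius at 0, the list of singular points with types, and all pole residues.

Denominator factor (τ**2 + τ - 3/10)^3: discriminant 11/5, real irrational roots -1/2 + (1/10)*sqrt(55) and -1/2 - (1/10)*sqrt(55); poles of order 3, moduli -1/2 + (1/10)*sqrt(55) and 1/2 + (1/10)*sqrt(55).
Branch term (-11/8)*sqrt(1 - τ/(-3/4)): its argument vanishes at τ = -3/4, a square-root branch point, modulus 3/4.
The radius of convergence is the smallest modulus among the singular points: -1/2 + (1/10)*sqrt(55).
The branch term is analytic at -1/2 - (1/10)*sqrt(55) and contributes nothing to the residue; only the rational part matters.
The factor τ**2 + τ - 3/10 splits as (τ - a)(τ - a') with a = -1/2 - (1/10)*sqrt(55), a' = -1/2 + (1/10)*sqrt(55). At the order-3 pole a set g(τ) = (τ - a)^3*(rational part) = [16/5] / (τ - a')^3.
Order-3 pole: residue = g''(a)/2; g''(-1/2 - (1/10)*sqrt(55)) = -(960/1331)*sqrt(55), so the residue is -(480/1331)*sqrt(55).
The branch term is analytic at -1/2 + (1/10)*sqrt(55) and contributes nothing to the residue; only the rational part matters.
The factor τ**2 + τ - 3/10 splits as (τ - a)(τ - a') with a = -1/2 + (1/10)*sqrt(55), a' = -1/2 - (1/10)*sqrt(55). At the order-3 pole a set g(τ) = (τ - a)^3*(rational part) = [16/5] / (τ - a')^3.
Order-3 pole: residue = g''(a)/2; g''(-1/2 + (1/10)*sqrt(55)) = (960/1331)*sqrt(55), so the residue is (480/1331)*sqrt(55).
List the singular points by increasing real part (a conjugate pair: the negative imaginary part first).

Radius of convergence at 0: -1/2 + (1/10)*sqrt(55).
At -1/2 - (1/10)*sqrt(55): a pole of order 3; residue -(480/1331)*sqrt(55).
At -3/4: an algebraic (square-root) branch point.
At -1/2 + (1/10)*sqrt(55): a pole of order 3; residue (480/1331)*sqrt(55).


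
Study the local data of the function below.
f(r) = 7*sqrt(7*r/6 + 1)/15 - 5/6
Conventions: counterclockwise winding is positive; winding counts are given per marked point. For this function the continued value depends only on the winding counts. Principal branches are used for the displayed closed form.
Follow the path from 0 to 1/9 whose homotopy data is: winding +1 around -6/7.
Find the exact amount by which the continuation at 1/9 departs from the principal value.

The rational part is single-valued and drops out of the difference; each branch term changes only by its own monodromy.
(7/15)*sqrt(1 - r/(-6/7)): winding +1 is odd, the square root flips sign, contributing -2*(7/15)*sqrt(1 - (1/9)/(-6/7)) = -2*(7/15)*sqrt(61/54) = -(7/135)*sqrt(366).
Summing the contributions at r = 1/9 gives -(7/135)*sqrt(366).

Continued minus principal equals -(7/135)*sqrt(366).


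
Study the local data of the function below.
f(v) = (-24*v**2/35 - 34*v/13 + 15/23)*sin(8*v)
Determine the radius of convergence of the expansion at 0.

The factor sin(8*v) is entire and contributes no finite singular point.
The polynomial part has no poles.
No finite singular points: the Taylor series at 0 converges everywhere.

The radius of convergence is infinite.


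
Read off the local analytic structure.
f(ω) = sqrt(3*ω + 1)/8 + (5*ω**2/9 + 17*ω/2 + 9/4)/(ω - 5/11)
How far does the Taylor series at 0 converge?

The radius of convergence is 1/3.

Denominator factor (ω - 5/11): pole of order 1 at 5/11, modulus 5/11.
Branch term (1/8)*sqrt(1 - ω/(-1/3)): its argument vanishes at ω = -1/3, a square-root branch point, modulus 1/3.
The radius of convergence is the smallest modulus among the singular points: 1/3.


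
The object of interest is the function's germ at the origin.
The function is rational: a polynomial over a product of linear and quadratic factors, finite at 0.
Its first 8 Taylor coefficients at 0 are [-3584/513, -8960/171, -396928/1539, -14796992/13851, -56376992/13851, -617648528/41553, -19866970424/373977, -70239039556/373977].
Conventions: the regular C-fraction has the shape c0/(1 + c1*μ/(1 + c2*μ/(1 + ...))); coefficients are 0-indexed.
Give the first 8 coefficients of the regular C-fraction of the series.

Taylor coefficients (read off): a_0 = -3584/513, a_1 = -8960/171, a_2 = -396928/1539, a_3 = -14796992/13851, a_4 = -56376992/13851, a_5 = -617648528/41553, a_6 = -19866970424/373977, a_7 = -70239039556/373977.
c0 = a_0 = -3584/513. Peel one level at a time: if S = 1 + c*μ/S' with S'(0) = 1, then c is the μ-coefficient of S and S' = c*μ/(S - 1).
S_1 = c0/f = 1 + (-15/2)*μ + (58/3)*μ^2 + ...; c1 = -15/2.
S_2 = c1*μ/(S_1 - 1) = 1 + (116/45)*μ + (96/25)*μ^2 + ...; c2 = 116/45.
S_3 = c2*μ/(S_2 - 1) = 1 + (-216/145)*μ + (51424/68121)*μ^2 + ...; c3 = -216/145.
S_4 = c3*μ/(S_3 - 1) = 1 + (32140/63423)*μ + (2366440/4782969)*μ^2 + ...; c4 = 32140/63423.
S_5 = c4*μ/(S_4 - 1) = 1 + (-3431338/3514509)*μ + (358092/2582449)*μ^2 + ...; c5 = -3431338/3514509.
S_6 = c5*μ/(S_5 - 1) = 1 + (13502538/95071727)*μ + (378071064/3500023921)*μ^2 + ...; c6 = 13502538/95071727.
S_7 = c6*μ/(S_6 - 1) = 1 + (-44996/59161)*μ + ...; c7 = -44996/59161.

The regular C-fraction coefficients are [-3584/513, -15/2, 116/45, -216/145, 32140/63423, -3431338/3514509, 13502538/95071727, -44996/59161].


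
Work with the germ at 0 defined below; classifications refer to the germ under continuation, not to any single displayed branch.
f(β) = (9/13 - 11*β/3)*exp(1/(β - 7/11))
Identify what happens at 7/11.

The point is an essential singularity.

The exponent 1/(β - (7/11)) has a pole at 7/11, so exp(1/(β - (7/11))) takes every nonzero value near it: an essential singularity (not a pole of any order).


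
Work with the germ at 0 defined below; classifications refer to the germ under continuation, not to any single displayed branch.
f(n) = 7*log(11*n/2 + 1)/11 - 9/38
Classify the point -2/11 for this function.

The term (7/11)*log(1 - n/(-2/11)) has argument 1 - -2/11/(-2/11) = 0 at -2/11: a logarithmic (infinitely-sheeted) branch point; the remaining terms are analytic or single-valued there.

The point is a logarithmic branch point.


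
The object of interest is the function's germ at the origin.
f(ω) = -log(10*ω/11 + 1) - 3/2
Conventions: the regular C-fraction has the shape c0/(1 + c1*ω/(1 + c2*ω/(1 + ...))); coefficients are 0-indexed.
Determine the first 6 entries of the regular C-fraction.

The regular C-fraction coefficients are [-3/2, -20/33, 35/33, 5/77, 30/77, 14/99].

Taylor coefficients (expand at 0): a_0 = -3/2, a_1 = -10/11, a_2 = 50/121, a_3 = -1000/3993, a_4 = 2500/14641, a_5 = -20000/161051.
c0 = a_0 = -3/2. Peel one level at a time: if S = 1 + c*ω/S' with S'(0) = 1, then c is the ω-coefficient of S and S' = c*ω/(S - 1).
S_1 = c0/f = 1 + (-20/33)*ω + (700/1089)*ω^2 + ...; c1 = -20/33.
S_2 = c1*ω/(S_1 - 1) = 1 + (35/33)*ω + (-25/363)*ω^2 + ...; c2 = 35/33.
S_3 = c2*ω/(S_2 - 1) = 1 + (5/77)*ω + (-150/5929)*ω^2 + ...; c3 = 5/77.
S_4 = c3*ω/(S_3 - 1) = 1 + (30/77)*ω + (-20/363)*ω^2 + ...; c4 = 30/77.
S_5 = c4*ω/(S_4 - 1) = 1 + (14/99)*ω + ...; c5 = 14/99.


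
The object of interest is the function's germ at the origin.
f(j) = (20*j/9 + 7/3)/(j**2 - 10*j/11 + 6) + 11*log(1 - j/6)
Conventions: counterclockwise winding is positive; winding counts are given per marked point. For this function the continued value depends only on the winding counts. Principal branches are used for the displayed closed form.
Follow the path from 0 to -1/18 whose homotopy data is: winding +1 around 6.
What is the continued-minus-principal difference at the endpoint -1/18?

Continued minus principal equals (22)*pi*i.

The rational part is single-valued and drops out of the difference; each branch term changes only by its own monodromy.
(11)*log(1 - j/(6)): each positive loop around 6 adds 2*pi*i to the log, so winding +1 contributes (11)*(1)*2*pi*i = (22)*pi*i.
Summing the contributions at j = -1/18 gives (22)*pi*i.


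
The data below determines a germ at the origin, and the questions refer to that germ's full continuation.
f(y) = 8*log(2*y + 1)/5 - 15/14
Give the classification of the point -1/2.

The point is a logarithmic branch point.

The term (8/5)*log(1 - y/(-1/2)) has argument 1 - -1/2/(-1/2) = 0 at -1/2: a logarithmic (infinitely-sheeted) branch point; the remaining terms are analytic or single-valued there.


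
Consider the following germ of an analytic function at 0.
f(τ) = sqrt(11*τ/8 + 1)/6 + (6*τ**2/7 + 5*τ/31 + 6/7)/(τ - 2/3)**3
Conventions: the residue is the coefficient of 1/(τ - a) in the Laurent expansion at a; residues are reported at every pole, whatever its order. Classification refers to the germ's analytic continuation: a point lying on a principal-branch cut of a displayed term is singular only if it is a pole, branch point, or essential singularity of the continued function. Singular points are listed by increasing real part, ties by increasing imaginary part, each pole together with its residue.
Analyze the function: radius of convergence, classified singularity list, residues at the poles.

Denominator factor (τ - 2/3)^3: pole of order 3 at 2/3, modulus 2/3.
Branch term (1/6)*sqrt(1 - τ/(-8/11)): its argument vanishes at τ = -8/11, a square-root branch point, modulus 8/11.
The radius of convergence is the smallest modulus among the singular points: 2/3.
The branch term is analytic at 2/3 and contributes nothing to the residue; only the rational part matters.
At the order-3 pole 2/3 set g(τ) = (τ - (2/3))^3*(rational part) = 6*τ**2/7 + 5*τ/31 + 6/7.
Order-3 pole: residue = g''(a)/2; g''(2/3) = 12/7, so the residue is 6/7.
List the singular points by increasing real part (a conjugate pair: the negative imaginary part first).

Radius of convergence at 0: 2/3.
At -8/11: an algebraic (square-root) branch point.
At 2/3: a pole of order 3; residue 6/7.


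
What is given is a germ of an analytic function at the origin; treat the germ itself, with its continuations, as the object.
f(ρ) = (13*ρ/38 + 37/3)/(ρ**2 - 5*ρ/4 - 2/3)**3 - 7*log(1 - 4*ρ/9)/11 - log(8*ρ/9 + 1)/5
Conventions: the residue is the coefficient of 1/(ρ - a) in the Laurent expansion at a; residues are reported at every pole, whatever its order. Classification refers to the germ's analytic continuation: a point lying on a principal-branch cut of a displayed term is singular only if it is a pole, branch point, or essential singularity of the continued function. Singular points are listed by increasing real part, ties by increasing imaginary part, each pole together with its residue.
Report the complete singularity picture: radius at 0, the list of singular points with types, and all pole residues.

Denominator factor (ρ**2 - 5*ρ/4 - 2/3)^3: discriminant 203/48, real irrational roots 5/8 + (1/24)*sqrt(609) and 5/8 - (1/24)*sqrt(609); poles of order 3, moduli 5/8 + (1/24)*sqrt(609) and -5/8 + (1/24)*sqrt(609).
Branch term (-1/5)*log(1 - ρ/(-9/8)): its argument vanishes at ρ = -9/8, a logarithmic branch point, modulus 9/8.
Branch term (-7/11)*log(1 - ρ/(9/4)): its argument vanishes at ρ = 9/4, a logarithmic branch point, modulus 9/4.
The radius of convergence is the smallest modulus among the singular points: -5/8 + (1/24)*sqrt(609).
The branch terms are analytic at 5/8 - (1/24)*sqrt(609) and contribute nothing to the residue; only the rational part matters.
The factor ρ**2 - 5*ρ/4 - 2/3 splits as (ρ - a)(ρ - a') with a = 5/8 - (1/24)*sqrt(609), a' = 5/8 + (1/24)*sqrt(609). At the order-3 pole a set g(ρ) = (ρ - a)^3*(rational part) = [13*ρ/38 + 37/3] / (ρ - a')^3.
Order-3 pole: residue = g''(a)/2; g''(5/8 - (1/24)*sqrt(609)) = -(26364672/158943113)*sqrt(609), so the residue is -(13182336/158943113)*sqrt(609).
The branch terms are analytic at 5/8 + (1/24)*sqrt(609) and contribute nothing to the residue; only the rational part matters.
The factor ρ**2 - 5*ρ/4 - 2/3 splits as (ρ - a)(ρ - a') with a = 5/8 + (1/24)*sqrt(609), a' = 5/8 - (1/24)*sqrt(609). At the order-3 pole a set g(ρ) = (ρ - a)^3*(rational part) = [13*ρ/38 + 37/3] / (ρ - a')^3.
Order-3 pole: residue = g''(a)/2; g''(5/8 + (1/24)*sqrt(609)) = (26364672/158943113)*sqrt(609), so the residue is (13182336/158943113)*sqrt(609).
List the singular points by increasing real part (a conjugate pair: the negative imaginary part first).

Radius of convergence at 0: -5/8 + (1/24)*sqrt(609).
At -9/8: a logarithmic branch point.
At 5/8 - (1/24)*sqrt(609): a pole of order 3; residue -(13182336/158943113)*sqrt(609).
At 5/8 + (1/24)*sqrt(609): a pole of order 3; residue (13182336/158943113)*sqrt(609).
At 9/4: a logarithmic branch point.
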